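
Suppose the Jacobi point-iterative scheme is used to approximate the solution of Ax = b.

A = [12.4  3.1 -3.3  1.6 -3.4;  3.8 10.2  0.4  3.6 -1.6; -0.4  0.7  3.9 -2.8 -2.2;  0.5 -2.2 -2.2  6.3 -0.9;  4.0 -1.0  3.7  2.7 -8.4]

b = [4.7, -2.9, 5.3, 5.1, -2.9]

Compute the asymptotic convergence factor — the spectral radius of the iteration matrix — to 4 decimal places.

0.9177

Split A = D + L + U, D = diag(12.4, 10.2, 3.9, 6.3, -8.4).
Jacobi: T = -D⁻¹(L+U), T[0,3] = -(1.6)/(12.4) = -0.1290; T[0,0] = 0.
  T[0,:] = [+0.0000, -0.2500, +0.2661, -0.1290, +0.2742]
  T[1,:] = [-0.3725, +0.0000, -0.0392, -0.3529, +0.1569]
  T[2,:] = [+0.1026, -0.1795, +0.0000, +0.7179, +0.5641]
  T[3,:] = [-0.0794, +0.3492, +0.3492, +0.0000, +0.1429]
  T[4,:] = [+0.4762, -0.1190, +0.4405, +0.3214, +0.0000]
moduli |λ_i(T)| = 0.9177, 0.5482, 0.5482, 0.1876, 0.0754.
spectral radius ρ = 0.9177; 0.9177 < 1, so it converges for any x₀.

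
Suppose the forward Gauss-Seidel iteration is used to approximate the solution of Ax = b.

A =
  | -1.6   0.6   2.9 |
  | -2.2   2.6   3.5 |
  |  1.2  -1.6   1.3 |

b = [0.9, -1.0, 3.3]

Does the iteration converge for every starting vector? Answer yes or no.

Diagonal D = diag(-1.6, 2.6, 1.3); L, U strict lower/upper.
T_GS = -(D+L)⁻¹U: row 0 first, T[0,2] = -(2.9)/(-1.6) = +1.8125; later rows by forward substitution.
  T[0,:] = [+0.0000, +0.3750, +1.8125]
  T[1,:] = [+0.0000, +0.3173, +0.1875]
  T[2,:] = [+0.0000, +0.0444, -1.4423]
eigenvalue magnitudes: 1.4470, 0.3220, 0.0000.
ρ(T) = max|λ| = 1.4470; 1.4470 > 1 ⇒ diverges.

no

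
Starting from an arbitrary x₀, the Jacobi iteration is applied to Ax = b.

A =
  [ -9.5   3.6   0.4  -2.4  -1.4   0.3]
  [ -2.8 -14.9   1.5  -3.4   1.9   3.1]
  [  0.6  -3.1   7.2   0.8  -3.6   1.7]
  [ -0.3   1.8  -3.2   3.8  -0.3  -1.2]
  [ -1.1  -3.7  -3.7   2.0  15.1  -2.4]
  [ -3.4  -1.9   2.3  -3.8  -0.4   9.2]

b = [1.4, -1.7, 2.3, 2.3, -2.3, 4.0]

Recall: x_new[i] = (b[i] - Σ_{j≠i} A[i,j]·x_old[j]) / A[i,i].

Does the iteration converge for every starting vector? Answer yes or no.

yes

Let D = diag(-9.5, -14.9, 7.2, 3.8, 15.1, 9.2); L, U the strict triangles.
Jacobi T = -D⁻¹(L+U): T[5,4] = -(-0.4)/(9.2) = +0.0435; T[5,5] = 0.
  T[0,:] = [+0.0000, +0.3789, +0.0421, -0.2526, -0.1474, +0.0316]
  T[1,:] = [-0.1879, +0.0000, +0.1007, -0.2282, +0.1275, +0.2081]
  T[2,:] = [-0.0833, +0.4306, +0.0000, -0.1111, +0.5000, -0.2361]
  T[3,:] = [+0.0789, -0.4737, +0.8421, +0.0000, +0.0789, +0.3158]
  T[4,:] = [+0.0728, +0.2450, +0.2450, -0.1325, +0.0000, +0.1589]
  T[5,:] = [+0.3696, +0.2065, -0.2500, +0.4130, +0.0435, +0.0000]
|λ(T)| sorted: 0.8741, 0.4944, 0.4944, 0.3193, 0.0764, 0.0740.
ρ(T) = max|λ| = 0.8741; 0.8741 < 1 ⇒ converges.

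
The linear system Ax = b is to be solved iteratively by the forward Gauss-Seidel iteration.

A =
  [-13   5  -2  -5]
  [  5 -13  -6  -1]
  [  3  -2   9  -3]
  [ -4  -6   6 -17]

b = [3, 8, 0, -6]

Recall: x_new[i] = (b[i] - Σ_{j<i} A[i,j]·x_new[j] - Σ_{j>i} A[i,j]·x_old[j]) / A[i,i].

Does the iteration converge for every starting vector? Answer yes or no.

Diagonal D = diag(-13, -13, 9, -17); L, U strict lower/upper.
T_GS = -(D+L)⁻¹U: row 0 first, T[0,3] = -(-5)/(-13) = -0.3846; later rows by forward substitution.
  T[0,:] = [+0.0000, +0.3846, -0.1538, -0.3846]
  T[1,:] = [+0.0000, +0.1479, -0.5207, -0.2249]
  T[2,:] = [+0.0000, -0.0953, -0.0644, +0.4116]
  T[3,:] = [+0.0000, -0.1764, +0.1972, +0.3151]
|eigenvalues of T|: 0.6624, 0.1450, 0.1450, 0.0000.
ρ(T) = max|λ| = 0.6624; 0.6624 < 1 ⇒ converges.

yes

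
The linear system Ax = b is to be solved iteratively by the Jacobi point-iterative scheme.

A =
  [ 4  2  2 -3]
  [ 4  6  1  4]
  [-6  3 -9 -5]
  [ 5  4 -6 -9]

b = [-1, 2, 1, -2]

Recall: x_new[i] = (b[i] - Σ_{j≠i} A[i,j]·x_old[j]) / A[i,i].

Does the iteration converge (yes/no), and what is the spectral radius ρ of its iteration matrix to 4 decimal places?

Split A = D + L + U, D = diag(4, 6, -9, -9).
T_J = -D⁻¹(L+U): T[2,1] = -(3)/(-9) = +0.3333; T[2,2] = 0.
  T[0,:] = [+0.0000 -0.5000 -0.5000 +0.7500]
  T[1,:] = [-0.6667 +0.0000 -0.1667 -0.6667]
  T[2,:] = [-0.6667 +0.3333 +0.0000 -0.5556]
  T[3,:] = [+0.5556 +0.4444 -0.6667 +0.0000]
eigenvalue magnitudes: 1.3289, 0.7869, 0.4874, 0.4874.
spectral radius ρ = 1.3289; 1.3289 > 1, so it fails to converge.

no, ρ = 1.3289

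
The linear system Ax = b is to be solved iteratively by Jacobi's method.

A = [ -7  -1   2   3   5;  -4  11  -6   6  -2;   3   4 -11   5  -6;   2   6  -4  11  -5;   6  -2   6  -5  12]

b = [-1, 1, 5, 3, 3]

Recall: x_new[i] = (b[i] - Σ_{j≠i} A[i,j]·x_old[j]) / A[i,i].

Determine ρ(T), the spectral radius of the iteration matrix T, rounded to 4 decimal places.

1.2407

Diagonal D = diag(-7, 11, -11, 11, 12); L, U strict lower/upper.
T_J = -D⁻¹(L+U): T[1,0] = -(-4)/(11) = +0.3636; T[1,1] = 0.
  T[0,:] = [+0.0000, -0.1429, +0.2857, +0.4286, +0.7143]
  T[1,:] = [+0.3636, +0.0000, +0.5455, -0.5455, +0.1818]
  T[2,:] = [+0.2727, +0.3636, +0.0000, +0.4545, -0.5455]
  T[3,:] = [-0.1818, -0.5455, +0.3636, +0.0000, +0.4545]
  T[4,:] = [-0.5000, +0.1667, -0.5000, +0.4167, +0.0000]
eigenvalue magnitudes: 1.2407, 0.5278, 0.5278, 0.3654, 0.3654.
spectral radius ρ = 1.2407; 1.2407 > 1: divergent.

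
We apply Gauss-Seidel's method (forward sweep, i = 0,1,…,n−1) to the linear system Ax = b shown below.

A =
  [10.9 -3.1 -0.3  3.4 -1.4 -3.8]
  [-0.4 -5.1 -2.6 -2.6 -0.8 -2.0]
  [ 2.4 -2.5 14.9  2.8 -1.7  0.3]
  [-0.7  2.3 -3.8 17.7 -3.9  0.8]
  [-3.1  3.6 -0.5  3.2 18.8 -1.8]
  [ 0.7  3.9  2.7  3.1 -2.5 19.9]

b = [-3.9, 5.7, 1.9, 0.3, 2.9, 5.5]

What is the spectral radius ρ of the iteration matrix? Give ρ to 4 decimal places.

Diagonal D = diag(10.9, -5.1, 14.9, 17.7, 18.8, 19.9); L, U strict lower/upper.
T_GS = -(D+L)⁻¹U: row 0 first, T[0,4] = -(-1.4)/(10.9) = +0.1284; later rows by forward substitution.
  T[0,:] = [+0.0000, +0.2844, +0.0275, -0.3119, +0.1284, +0.3486]
  T[1,:] = [+0.0000, -0.0223, -0.5120, -0.4853, -0.1669, -0.4195]
  T[2,:] = [+0.0000, -0.0496, -0.0903, -0.2191, +0.0654, -0.1467]
  T[3,:] = [+0.0000, +0.0035, +0.0482, +0.0037, +0.2612, -0.0084]
  T[4,:] = [+0.0000, +0.0493, +0.0920, +0.0350, +0.0104, +0.2311]
  T[5,:] = [+0.0000, +0.0067, +0.1157, +0.1396, -0.0200, +0.1202]
moduli |λ_i(T)| = 0.1793, 0.1427, 0.1427, 0.1358, 0.0408, 0.0000.
ρ(T) = max|λ| = 0.1793; 0.1793 < 1 ⇒ converges.

0.1793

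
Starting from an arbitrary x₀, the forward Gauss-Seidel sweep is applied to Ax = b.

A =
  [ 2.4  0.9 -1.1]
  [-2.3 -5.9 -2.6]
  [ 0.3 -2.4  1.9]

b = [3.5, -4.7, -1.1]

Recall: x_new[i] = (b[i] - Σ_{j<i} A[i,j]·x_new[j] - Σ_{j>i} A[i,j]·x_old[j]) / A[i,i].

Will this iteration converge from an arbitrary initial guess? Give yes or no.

Let D = diag(2.4, -5.9, 1.9); L, U the strict triangles.
T_GS = -(D+L)⁻¹U: row 0 first, T[0,1] = -(0.9)/(2.4) = -0.3750; later rows by forward substitution.
  T[0,:] = [+0.0000  -0.3750  +0.4583]
  T[1,:] = [+0.0000  +0.1462  -0.6194]
  T[2,:] = [+0.0000  +0.2439  -0.8547]
|eigenvalues of T|: 0.6695, 0.0390, 0.0000.
ρ = 0.6695; 0.6695 < 1 ⇒ converges.

yes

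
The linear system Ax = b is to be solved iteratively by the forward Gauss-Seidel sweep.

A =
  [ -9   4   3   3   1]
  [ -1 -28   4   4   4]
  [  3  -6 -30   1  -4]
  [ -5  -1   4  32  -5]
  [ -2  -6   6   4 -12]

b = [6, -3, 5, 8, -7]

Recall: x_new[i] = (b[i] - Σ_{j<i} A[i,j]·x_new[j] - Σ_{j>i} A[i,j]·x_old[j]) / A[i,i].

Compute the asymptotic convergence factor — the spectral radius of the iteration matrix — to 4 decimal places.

Split A = D + L + U, D = diag(-9, -28, -30, 32, -12).
Gauss-Seidel: T = -(D+L)⁻¹U, row 0 first, T[0,2] = -(3)/(-9) = +0.3333; later rows by forward substitution.
  T[0,:] = [+0.0000  +0.4444  +0.3333  +0.3333  +0.1111]
  T[1,:] = [+0.0000  -0.0159  +0.1310  +0.1310  +0.1389]
  T[2,:] = [+0.0000  +0.0476  +0.0071  +0.0405  -0.1500]
  T[3,:] = [+0.0000  +0.0630  +0.0553  +0.0511  +0.1967]
  T[4,:] = [+0.0000  -0.0213  -0.0990  -0.0838  -0.0974]
eigenvalue magnitudes: 0.1534, 0.0812, 0.0812, 0.0545, 0.0000.
spectral radius ρ = 0.1534; 0.1534 < 1, so it converges for any x₀.

0.1534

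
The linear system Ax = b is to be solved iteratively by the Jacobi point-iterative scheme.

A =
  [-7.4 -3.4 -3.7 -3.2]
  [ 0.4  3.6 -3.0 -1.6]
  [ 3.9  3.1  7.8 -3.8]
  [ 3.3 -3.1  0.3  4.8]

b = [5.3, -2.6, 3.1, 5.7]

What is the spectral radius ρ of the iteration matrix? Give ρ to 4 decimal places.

Write A = D+L+U with D = diag(-7.4, 3.6, 7.8, 4.8).
Jacobi T = -D⁻¹(L+U): T[0,1] = -(-3.4)/(-7.4) = -0.4595; T[0,0] = 0.
  T[0,:] = [+0.0000, -0.4595, -0.5000, -0.4324]
  T[1,:] = [-0.1111, +0.0000, +0.8333, +0.4444]
  T[2,:] = [-0.5000, -0.3974, +0.0000, +0.4872]
  T[3,:] = [-0.6875, +0.6458, -0.0625, +0.0000]
eigenvalue magnitudes: 1.1622, 0.7341, 0.7341, 0.3584.
ρ(T) = max|λ| = 1.1622; 1.1622 > 1 ⇒ diverges.

1.1622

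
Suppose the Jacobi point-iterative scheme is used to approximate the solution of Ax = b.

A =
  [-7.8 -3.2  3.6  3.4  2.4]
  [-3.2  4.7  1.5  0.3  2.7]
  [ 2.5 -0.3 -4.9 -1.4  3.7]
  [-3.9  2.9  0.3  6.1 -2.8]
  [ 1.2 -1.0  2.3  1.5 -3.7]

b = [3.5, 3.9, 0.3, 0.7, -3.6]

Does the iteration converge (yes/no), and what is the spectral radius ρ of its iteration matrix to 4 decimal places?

Let D = diag(-7.8, 4.7, -4.9, 6.1, -3.7); L, U the strict triangles.
Jacobi T = -D⁻¹(L+U): T[0,2] = -(3.6)/(-7.8) = +0.4615; T[0,0] = 0.
  T[0,:] = [+0.0000 -0.4103 +0.4615 +0.4359 +0.3077]
  T[1,:] = [+0.6809 +0.0000 -0.3191 -0.0638 -0.5745]
  T[2,:] = [+0.5102 -0.0612 +0.0000 -0.2857 +0.7551]
  T[3,:] = [+0.6393 -0.4754 -0.0492 +0.0000 +0.4590]
  T[4,:] = [+0.3243 -0.2703 +0.6216 +0.4054 +0.0000]
|roots of det(T-λI)|: 1.2288, 1.0152, 0.2839, 0.2839, 0.1973.
spectral radius ρ = 1.2288; 1.2288 > 1 ⇒ diverges.

no, ρ = 1.2288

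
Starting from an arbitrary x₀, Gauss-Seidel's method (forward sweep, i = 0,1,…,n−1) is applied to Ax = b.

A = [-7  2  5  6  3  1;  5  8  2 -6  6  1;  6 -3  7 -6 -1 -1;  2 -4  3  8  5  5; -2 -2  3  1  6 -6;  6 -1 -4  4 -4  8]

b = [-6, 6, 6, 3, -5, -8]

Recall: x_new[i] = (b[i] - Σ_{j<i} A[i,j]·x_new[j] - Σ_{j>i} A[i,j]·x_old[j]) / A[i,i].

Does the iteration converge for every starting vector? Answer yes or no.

no

Write A = D+L+U with D = diag(-7, 8, 7, 8, 6, 8).
T_GS = -(D+L)⁻¹U: row 0 first, T[0,1] = -(2)/(-7) = +0.2857; later rows by forward substitution.
  T[0,:] = [+0.0000  +0.2857  +0.7143  +0.8571  +0.4286  +0.1429]
  T[1,:] = [+0.0000  -0.1786  -0.6964  +0.2143  -1.0179  -0.2143]
  T[2,:] = [+0.0000  -0.3214  -0.9107  +0.2143  -0.6607  -0.0714]
  T[3,:] = [+0.0000  -0.0402  -0.1853  -0.1875  -0.9933  -0.7411]
  T[4,:] = [+0.0000  +0.2031  +0.4922  +0.2812  +0.2995  +1.1354]
  T[5,:] = [+0.0000  -0.2757  -0.7394  -0.2746  -0.1326  +0.7686]
|eigenvalues of T|: 1.2733, 1.0389, 1.0389, 0.6460, 0.0323, 0.0000.
ρ(T) = max|λ| = 1.2733; 1.2733 > 1 ⇒ diverges.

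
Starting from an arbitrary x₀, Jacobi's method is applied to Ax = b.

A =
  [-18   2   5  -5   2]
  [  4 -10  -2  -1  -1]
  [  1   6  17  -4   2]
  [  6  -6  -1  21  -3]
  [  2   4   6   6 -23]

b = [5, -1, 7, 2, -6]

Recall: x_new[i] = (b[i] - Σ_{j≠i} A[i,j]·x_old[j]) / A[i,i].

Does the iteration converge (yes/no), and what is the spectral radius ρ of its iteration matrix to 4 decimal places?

Write A = D+L+U with D = diag(-18, -10, 17, 21, -23).
Jacobi T = -D⁻¹(L+U): T[3,4] = -(-3)/(21) = +0.1429; T[3,3] = 0.
  T[0,:] = [+0.0000 +0.1111 +0.2778 -0.2778 +0.1111]
  T[1,:] = [+0.4000 +0.0000 -0.2000 -0.1000 -0.1000]
  T[2,:] = [-0.0588 -0.3529 +0.0000 +0.2353 -0.1176]
  T[3,:] = [-0.2857 +0.2857 +0.0476 +0.0000 +0.1429]
  T[4,:] = [+0.0870 +0.1739 +0.2609 +0.2609 +0.0000]
moduli |λ_i(T)| = 0.5728, 0.4045, 0.4045, 0.0228, 0.0228.
ρ = 0.5728; 0.5728 < 1 ⇒ converges.

yes, ρ = 0.5728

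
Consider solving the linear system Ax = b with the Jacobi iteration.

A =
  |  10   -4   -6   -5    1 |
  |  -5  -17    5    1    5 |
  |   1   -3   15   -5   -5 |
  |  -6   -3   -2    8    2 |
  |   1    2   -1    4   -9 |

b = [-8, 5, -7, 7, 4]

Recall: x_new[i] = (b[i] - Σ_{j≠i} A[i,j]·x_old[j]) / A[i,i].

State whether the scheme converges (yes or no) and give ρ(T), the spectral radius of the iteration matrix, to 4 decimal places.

yes, ρ = 0.8272

Diagonal D = diag(10, -17, 15, 8, -9); L, U strict lower/upper.
Jacobi: T = -D⁻¹(L+U), T[0,1] = -(-4)/(10) = +0.4000; T[0,0] = 0.
  T[0,:] = [+0.0000 +0.4000 +0.6000 +0.5000 -0.1000]
  T[1,:] = [-0.2941 +0.0000 +0.2941 +0.0588 +0.2941]
  T[2,:] = [-0.0667 +0.2000 +0.0000 +0.3333 +0.3333]
  T[3,:] = [+0.7500 +0.3750 +0.2500 +0.0000 -0.2500]
  T[4,:] = [+0.1111 +0.2222 -0.1111 +0.4444 +0.0000]
moduli |λ_i(T)| = 0.8272, 0.4997, 0.4695, 0.4695, 0.0441.
ρ = 0.8272; 0.8272 < 1, so it converges for any x₀.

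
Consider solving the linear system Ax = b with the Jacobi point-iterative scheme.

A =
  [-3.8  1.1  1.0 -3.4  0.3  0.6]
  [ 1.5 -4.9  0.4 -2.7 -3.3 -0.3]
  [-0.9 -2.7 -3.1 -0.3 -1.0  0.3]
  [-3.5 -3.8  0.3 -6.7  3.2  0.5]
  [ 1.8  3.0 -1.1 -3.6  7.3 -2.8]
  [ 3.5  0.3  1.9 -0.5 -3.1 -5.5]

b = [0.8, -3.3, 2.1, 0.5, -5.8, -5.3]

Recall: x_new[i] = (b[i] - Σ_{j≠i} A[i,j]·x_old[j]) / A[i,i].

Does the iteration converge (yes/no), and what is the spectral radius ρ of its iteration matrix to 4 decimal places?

no, ρ = 1.2791

Split A = D + L + U, D = diag(-3.8, -4.9, -3.1, -6.7, 7.3, -5.5).
Jacobi: T = -D⁻¹(L+U), T[4,3] = -(-3.6)/(7.3) = +0.4932; T[4,4] = 0.
  T[0,:] = [+0.0000, +0.2895, +0.2632, -0.8947, +0.0789, +0.1579]
  T[1,:] = [+0.3061, +0.0000, +0.0816, -0.5510, -0.6735, -0.0612]
  T[2,:] = [-0.2903, -0.8710, +0.0000, -0.0968, -0.3226, +0.0968]
  T[3,:] = [-0.5224, -0.5672, +0.0448, +0.0000, +0.4776, +0.0746]
  T[4,:] = [-0.2466, -0.4110, +0.1507, +0.4932, +0.0000, +0.3836]
  T[5,:] = [+0.6364, +0.0545, +0.3455, -0.0909, -0.5636, +0.0000]
eigenvalue magnitudes: 1.2791, 0.5340, 0.5200, 0.3398, 0.3398, 0.1622.
ρ = 1.2791; 1.2791 > 1 ⇒ diverges.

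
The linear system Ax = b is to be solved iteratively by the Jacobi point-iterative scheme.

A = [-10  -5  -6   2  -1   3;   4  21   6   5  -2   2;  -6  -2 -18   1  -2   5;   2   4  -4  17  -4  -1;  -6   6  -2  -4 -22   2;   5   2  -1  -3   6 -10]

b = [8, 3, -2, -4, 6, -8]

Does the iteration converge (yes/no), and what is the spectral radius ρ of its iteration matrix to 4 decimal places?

Let D = diag(-10, 21, -18, 17, -22, -10); L, U the strict triangles.
Jacobi T = -D⁻¹(L+U): T[4,5] = -(2)/(-22) = +0.0909; T[4,4] = 0.
  T[0,:] = [+0.0000, -0.5000, -0.6000, +0.2000, -0.1000, +0.3000]
  T[1,:] = [-0.1905, +0.0000, -0.2857, -0.2381, +0.0952, -0.0952]
  T[2,:] = [-0.3333, -0.1111, +0.0000, +0.0556, -0.1111, +0.2778]
  T[3,:] = [-0.1176, -0.2353, +0.2353, +0.0000, +0.2353, +0.0588]
  T[4,:] = [-0.2727, +0.2727, -0.0909, -0.1818, +0.0000, +0.0909]
  T[5,:] = [+0.5000, +0.2000, -0.1000, -0.3000, +0.6000, +0.0000]
moduli |λ_i(T)| = 0.8792, 0.5010, 0.5010, 0.4465, 0.3182, 0.0493.
ρ = 0.8792; 0.8792 < 1: convergent.

yes, ρ = 0.8792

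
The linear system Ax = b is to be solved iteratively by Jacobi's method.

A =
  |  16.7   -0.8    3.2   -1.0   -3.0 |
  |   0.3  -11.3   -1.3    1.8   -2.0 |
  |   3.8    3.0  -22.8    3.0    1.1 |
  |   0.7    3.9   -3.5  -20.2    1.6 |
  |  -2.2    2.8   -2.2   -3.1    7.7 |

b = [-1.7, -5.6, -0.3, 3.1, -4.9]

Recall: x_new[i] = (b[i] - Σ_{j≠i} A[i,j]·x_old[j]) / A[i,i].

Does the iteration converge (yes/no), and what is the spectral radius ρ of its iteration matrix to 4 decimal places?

Write A = D+L+U with D = diag(16.7, -11.3, -22.8, -20.2, 7.7).
Jacobi: T = -D⁻¹(L+U), T[1,0] = -(0.3)/(-11.3) = +0.0265; T[1,1] = 0.
  T[0,:] = [+0.0000 +0.0479 -0.1916 +0.0599 +0.1796]
  T[1,:] = [+0.0265 +0.0000 -0.1150 +0.1593 -0.1770]
  T[2,:] = [+0.1667 +0.1316 +0.0000 +0.1316 +0.0482]
  T[3,:] = [+0.0347 +0.1931 -0.1733 +0.0000 +0.0792]
  T[4,:] = [+0.2857 -0.3636 +0.2857 +0.4026 +0.0000]
|roots of det(T-λI)|: 0.4596, 0.3140, 0.2101, 0.2101, 0.0248.
ρ = 0.4596; 0.4596 < 1 ⇒ converges.

yes, ρ = 0.4596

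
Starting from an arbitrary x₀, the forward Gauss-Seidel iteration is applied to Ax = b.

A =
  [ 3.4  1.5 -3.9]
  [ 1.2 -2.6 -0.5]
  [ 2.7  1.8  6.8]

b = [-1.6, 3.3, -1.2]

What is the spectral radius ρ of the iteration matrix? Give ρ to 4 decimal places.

0.7002

Let D = diag(3.4, -2.6, 6.8); L, U the strict triangles.
GS T = -(D+L)⁻¹U: row 0 first, T[0,1] = -(1.5)/(3.4) = -0.4412; later rows by forward substitution.
  T[0,:] = [+0.0000  -0.4412  +1.1471]
  T[1,:] = [+0.0000  -0.2036  +0.3371]
  T[2,:] = [+0.0000  +0.2291  -0.5447]
|roots of det(T-λI)|: 0.7002, 0.0481, 0.0000.
ρ = 0.7002; 0.7002 < 1 ⇒ converges.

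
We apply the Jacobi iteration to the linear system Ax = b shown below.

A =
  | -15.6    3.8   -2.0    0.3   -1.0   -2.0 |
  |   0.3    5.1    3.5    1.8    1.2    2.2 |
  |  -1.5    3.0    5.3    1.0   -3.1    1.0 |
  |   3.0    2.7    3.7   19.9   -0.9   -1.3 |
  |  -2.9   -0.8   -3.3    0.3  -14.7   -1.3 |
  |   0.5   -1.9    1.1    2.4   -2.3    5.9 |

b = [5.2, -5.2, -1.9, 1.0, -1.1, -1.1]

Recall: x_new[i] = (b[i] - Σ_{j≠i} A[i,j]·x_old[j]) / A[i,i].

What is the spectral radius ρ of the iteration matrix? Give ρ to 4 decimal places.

0.6480

Split A = D + L + U, D = diag(-15.6, 5.1, 5.3, 19.9, -14.7, 5.9).
T_J = -D⁻¹(L+U): T[3,1] = -(2.7)/(19.9) = -0.1357; T[3,3] = 0.
  T[0,:] = [+0.0000 +0.2436 -0.1282 +0.0192 -0.0641 -0.1282]
  T[1,:] = [-0.0588 +0.0000 -0.6863 -0.3529 -0.2353 -0.4314]
  T[2,:] = [+0.2830 -0.5660 +0.0000 -0.1887 +0.5849 -0.1887]
  T[3,:] = [-0.1508 -0.1357 -0.1859 +0.0000 +0.0452 +0.0653]
  T[4,:] = [-0.1973 -0.0544 -0.2245 +0.0204 +0.0000 -0.0884]
  T[5,:] = [-0.0847 +0.3220 -0.1864 -0.4068 +0.3898 +0.0000]
moduli |λ_i(T)| = 0.6480, 0.3830, 0.3830, 0.3530, 0.2404, 0.2404.
spectral radius ρ = 0.6480; 0.6480 < 1: convergent.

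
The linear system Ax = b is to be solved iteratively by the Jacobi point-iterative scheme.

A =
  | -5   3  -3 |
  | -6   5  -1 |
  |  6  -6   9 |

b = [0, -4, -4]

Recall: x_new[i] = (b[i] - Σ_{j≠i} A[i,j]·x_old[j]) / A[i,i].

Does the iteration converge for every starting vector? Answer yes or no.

no

A = D + L + U where D = diag(-5, 5, 9).
Jacobi: T = -D⁻¹(L+U), T[2,1] = -(-6)/(9) = +0.6667; T[2,2] = 0.
  T[0,:] = [+0.0000 +0.6000 -0.6000]
  T[1,:] = [+1.2000 +0.0000 +0.2000]
  T[2,:] = [-0.6667 +0.6667 +0.0000]
|λ(T)| sorted: 1.2980, 0.6568, 0.6568.
spectral radius ρ = 1.2980; 1.2980 > 1, so it fails to converge.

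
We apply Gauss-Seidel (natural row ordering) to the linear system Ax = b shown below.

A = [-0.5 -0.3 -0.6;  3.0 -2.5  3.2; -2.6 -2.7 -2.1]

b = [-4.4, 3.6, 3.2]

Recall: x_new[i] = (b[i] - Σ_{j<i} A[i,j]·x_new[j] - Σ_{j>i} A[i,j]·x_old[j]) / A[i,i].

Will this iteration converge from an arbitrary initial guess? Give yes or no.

Write A = D+L+U with D = diag(-0.5, -2.5, -2.1).
Gauss-Seidel: T = -(D+L)⁻¹U, row 0 first, T[0,2] = -(-0.6)/(-0.5) = -1.2000; later rows by forward substitution.
  T[0,:] = [+0.0000 -0.6000 -1.2000]
  T[1,:] = [+0.0000 -0.7200 -0.1600]
  T[2,:] = [+0.0000 +1.6686 +1.6914]
moduli |λ_i(T)| = 1.5751, 0.6037, 0.0000.
ρ(T) = max|λ| = 1.5751; 1.5751 > 1, so it fails to converge.

no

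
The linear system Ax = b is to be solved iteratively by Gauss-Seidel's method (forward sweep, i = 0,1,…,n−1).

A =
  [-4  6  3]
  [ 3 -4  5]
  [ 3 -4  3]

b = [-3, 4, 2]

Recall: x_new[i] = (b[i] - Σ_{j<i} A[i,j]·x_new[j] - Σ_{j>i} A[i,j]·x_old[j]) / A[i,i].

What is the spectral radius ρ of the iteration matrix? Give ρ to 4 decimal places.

Split A = D + L + U, D = diag(-4, -4, 3).
T_GS = -(D+L)⁻¹U: row 0 first, T[0,2] = -(3)/(-4) = +0.7500; later rows by forward substitution.
  T[0,:] = [+0.0000 +1.5000 +0.7500]
  T[1,:] = [+0.0000 +1.1250 +1.8125]
  T[2,:] = [+0.0000 +0.0000 +1.6667]
eigenvalue magnitudes: 1.6667, 1.1250, 0.0000.
ρ = 1.6667; 1.6667 > 1 ⇒ diverges.

1.6667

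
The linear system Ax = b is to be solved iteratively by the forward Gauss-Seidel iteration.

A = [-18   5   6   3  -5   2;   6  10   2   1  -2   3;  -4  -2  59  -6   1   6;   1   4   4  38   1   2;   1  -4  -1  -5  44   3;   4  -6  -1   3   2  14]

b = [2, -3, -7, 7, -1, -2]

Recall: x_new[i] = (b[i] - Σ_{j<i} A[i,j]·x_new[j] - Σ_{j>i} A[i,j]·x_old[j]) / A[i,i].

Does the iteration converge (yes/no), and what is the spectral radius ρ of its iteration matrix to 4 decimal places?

yes, ρ = 0.3862

A = D + L + U where D = diag(-18, 10, 59, 38, 44, 14).
Gauss-Seidel: T = -(D+L)⁻¹U, row 0 first, T[0,5] = -(2)/(-18) = +0.1111; later rows by forward substitution.
  T[0,:] = [+0.0000  +0.2778  +0.3333  +0.1667  -0.2778  +0.1111]
  T[1,:] = [+0.0000  -0.1667  -0.4000  -0.2000  +0.3667  -0.3667]
  T[2,:] = [+0.0000  +0.0132  +0.0090  +0.1062  -0.0234  -0.1066]
  T[3,:] = [+0.0000  +0.0088  +0.0324  +0.0055  -0.0551  -0.0057]
  T[4,:] = [+0.0000  -0.0202  -0.0401  -0.0189  +0.0328  -0.1071]
  T[5,:] = [+0.0000  -0.1489  -0.2672  -0.1242  +0.2420  -0.1800]
|eigenvalues of T|: 0.3862, 0.0658, 0.0577, 0.0444, 0.0444, 0.0000.
ρ(T) = max|λ| = 0.3862; 0.3862 < 1: convergent.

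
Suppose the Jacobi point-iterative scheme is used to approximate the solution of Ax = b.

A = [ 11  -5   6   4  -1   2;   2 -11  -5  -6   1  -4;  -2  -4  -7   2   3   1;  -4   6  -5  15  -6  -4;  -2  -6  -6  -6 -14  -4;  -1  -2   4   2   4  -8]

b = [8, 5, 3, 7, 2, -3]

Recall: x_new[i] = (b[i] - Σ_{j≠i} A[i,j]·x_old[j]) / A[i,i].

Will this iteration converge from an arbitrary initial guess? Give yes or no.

no

A = D + L + U where D = diag(11, -11, -7, 15, -14, -8).
Jacobi: T = -D⁻¹(L+U), T[1,3] = -(-6)/(-11) = -0.5455; T[1,1] = 0.
  T[0,:] = [+0.0000  +0.4545  -0.5455  -0.3636  +0.0909  -0.1818]
  T[1,:] = [+0.1818  +0.0000  -0.4545  -0.5455  +0.0909  -0.3636]
  T[2,:] = [-0.2857  -0.5714  +0.0000  +0.2857  +0.4286  +0.1429]
  T[3,:] = [+0.2667  -0.4000  +0.3333  +0.0000  +0.4000  +0.2667]
  T[4,:] = [-0.1429  -0.4286  -0.4286  -0.4286  +0.0000  -0.2857]
  T[5,:] = [-0.1250  -0.2500  +0.5000  +0.2500  +0.5000  +0.0000]
|λ(T)| sorted: 1.1535, 0.6551, 0.6551, 0.4869, 0.2227, 0.2227.
ρ(T) = max|λ| = 1.1535; 1.1535 > 1: divergent.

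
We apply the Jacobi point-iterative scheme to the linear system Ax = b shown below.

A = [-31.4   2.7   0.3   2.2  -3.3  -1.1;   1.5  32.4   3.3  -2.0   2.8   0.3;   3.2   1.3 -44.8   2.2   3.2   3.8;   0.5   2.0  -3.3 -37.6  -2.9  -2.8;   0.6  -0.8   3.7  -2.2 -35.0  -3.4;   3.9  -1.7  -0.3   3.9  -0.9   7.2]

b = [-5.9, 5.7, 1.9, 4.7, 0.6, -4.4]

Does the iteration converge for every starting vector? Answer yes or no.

Split A = D + L + U, D = diag(-31.4, 32.4, -44.8, -37.6, -35, 7.2).
Jacobi: T = -D⁻¹(L+U), T[0,4] = -(-3.3)/(-31.4) = -0.1051; T[0,0] = 0.
  T[0,:] = [+0.0000  +0.0860  +0.0096  +0.0701  -0.1051  -0.0350]
  T[1,:] = [-0.0463  +0.0000  -0.1019  +0.0617  -0.0864  -0.0093]
  T[2,:] = [+0.0714  +0.0290  +0.0000  +0.0491  +0.0714  +0.0848]
  T[3,:] = [+0.0133  +0.0532  -0.0878  +0.0000  -0.0771  -0.0745]
  T[4,:] = [+0.0171  -0.0229  +0.1057  -0.0629  +0.0000  -0.0971]
  T[5,:] = [-0.5417  +0.2361  +0.0417  -0.5417  +0.1250  +0.0000]
|roots of det(T-λI)|: 0.2639, 0.2208, 0.1273, 0.1273, 0.0983, 0.0268.
spectral radius ρ = 0.2639; 0.2639 < 1, so it converges for any x₀.

yes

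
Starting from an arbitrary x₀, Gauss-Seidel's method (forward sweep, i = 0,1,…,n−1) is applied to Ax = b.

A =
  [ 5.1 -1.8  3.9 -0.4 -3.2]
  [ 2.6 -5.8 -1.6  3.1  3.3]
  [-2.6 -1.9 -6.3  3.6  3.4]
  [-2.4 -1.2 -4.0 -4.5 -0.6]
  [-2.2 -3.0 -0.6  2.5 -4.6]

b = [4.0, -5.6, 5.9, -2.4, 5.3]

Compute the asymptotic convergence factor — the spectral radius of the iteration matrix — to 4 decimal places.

1.6437

Split A = D + L + U, D = diag(5.1, -5.8, -6.3, -4.5, -4.6).
T_GS = -(D+L)⁻¹U: row 0 first, T[0,1] = -(-1.8)/(5.1) = +0.3529; later rows by forward substitution.
  T[0,:] = [+0.0000 +0.3529 -0.7647 +0.0784 +0.6275]
  T[1,:] = [+0.0000 +0.1582 -0.6187 +0.5696 +0.8502]
  T[2,:] = [+0.0000 -0.1934 +0.5022 +0.3673 +0.0243]
  T[3,:] = [+0.0000 -0.0585 +0.1264 -0.5202 -0.7163]
  T[4,:] = [+0.0000 -0.2786 +0.7724 -0.7396 -1.2471]
|eigenvalues of T|: 1.6437, 0.5309, 0.0668, 0.0609, 0.0000.
ρ = 1.6437; 1.6437 > 1 ⇒ diverges.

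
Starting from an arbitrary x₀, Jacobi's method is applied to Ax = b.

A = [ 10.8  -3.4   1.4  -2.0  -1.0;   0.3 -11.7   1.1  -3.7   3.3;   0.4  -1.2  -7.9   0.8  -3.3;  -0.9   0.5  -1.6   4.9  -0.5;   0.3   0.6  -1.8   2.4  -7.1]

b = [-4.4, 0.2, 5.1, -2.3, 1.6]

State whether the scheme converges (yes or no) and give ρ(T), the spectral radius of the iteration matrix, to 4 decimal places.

yes, ρ = 0.5516

A = D + L + U where D = diag(10.8, -11.7, -7.9, 4.9, -7.1).
Jacobi T = -D⁻¹(L+U): T[1,2] = -(1.1)/(-11.7) = +0.0940; T[1,1] = 0.
  T[0,:] = [+0.0000  +0.3148  -0.1296  +0.1852  +0.0926]
  T[1,:] = [+0.0256  +0.0000  +0.0940  -0.3162  +0.2821]
  T[2,:] = [+0.0506  -0.1519  +0.0000  +0.1013  -0.4177]
  T[3,:] = [+0.1837  -0.1020  +0.3265  +0.0000  +0.1020]
  T[4,:] = [+0.0423  +0.0845  -0.2535  +0.3380  +0.0000]
|roots of det(T-λI)|: 0.5516, 0.3350, 0.2172, 0.2172, 0.1779.
ρ(T) = max|λ| = 0.5516; 0.5516 < 1 ⇒ converges.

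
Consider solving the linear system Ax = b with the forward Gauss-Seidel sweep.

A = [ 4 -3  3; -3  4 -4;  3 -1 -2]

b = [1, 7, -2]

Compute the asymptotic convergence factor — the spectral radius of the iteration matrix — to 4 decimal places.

1.5209

A = D + L + U where D = diag(4, 4, -2).
GS T = -(D+L)⁻¹U: row 0 first, T[0,2] = -(3)/(4) = -0.7500; later rows by forward substitution.
  T[0,:] = [+0.0000, +0.7500, -0.7500]
  T[1,:] = [+0.0000, +0.5625, +0.4375]
  T[2,:] = [+0.0000, +0.8438, -1.3438]
|eigenvalues of T|: 1.5209, 0.7397, 0.0000.
ρ(T) = max|λ| = 1.5209; 1.5209 > 1, so it fails to converge.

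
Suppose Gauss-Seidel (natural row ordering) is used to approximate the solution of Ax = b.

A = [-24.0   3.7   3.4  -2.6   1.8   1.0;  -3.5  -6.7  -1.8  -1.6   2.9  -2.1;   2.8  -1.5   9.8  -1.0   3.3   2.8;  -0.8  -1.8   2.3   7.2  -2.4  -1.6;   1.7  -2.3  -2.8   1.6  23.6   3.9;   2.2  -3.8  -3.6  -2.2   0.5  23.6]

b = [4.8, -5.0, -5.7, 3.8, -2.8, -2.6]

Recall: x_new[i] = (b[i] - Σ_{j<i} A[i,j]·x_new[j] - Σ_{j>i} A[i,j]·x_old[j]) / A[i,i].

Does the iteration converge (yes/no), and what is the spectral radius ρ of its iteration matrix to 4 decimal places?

yes, ρ = 0.3859

Let D = diag(-24, -6.7, 9.8, 7.2, 23.6, 23.6); L, U the strict triangles.
Gauss-Seidel: T = -(D+L)⁻¹U, row 0 first, T[0,1] = -(3.7)/(-24) = +0.1542; later rows by forward substitution.
  T[0,:] = [+0.0000 +0.1542 +0.1417 -0.1083 +0.0750 +0.0417]
  T[1,:] = [+0.0000 -0.0805 -0.3427 -0.1822 +0.3937 -0.3352]
  T[2,:] = [+0.0000 -0.0564 -0.0929 +0.1051 -0.2979 -0.3489]
  T[3,:] = [+0.0000 +0.0150 -0.0402 -0.0912 +0.5352 +0.2545]
  T[4,:] = [+0.0000 -0.0267 -0.0519 +0.0087 -0.0387 -0.2596]
  T[5,:] = [+0.0000 -0.0340 -0.0852 -0.0119 +0.0617 -0.0819]
|eigenvalues of T|: 0.3859, 0.1373, 0.1373, 0.0546, 0.0546, 0.0000.
ρ(T) = max|λ| = 0.3859; 0.3859 < 1 ⇒ converges.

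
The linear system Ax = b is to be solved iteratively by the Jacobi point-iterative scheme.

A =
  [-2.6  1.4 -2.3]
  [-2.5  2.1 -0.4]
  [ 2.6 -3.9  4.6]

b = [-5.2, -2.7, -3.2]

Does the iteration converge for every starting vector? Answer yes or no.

Write A = D+L+U with D = diag(-2.6, 2.1, 4.6).
T_J = -D⁻¹(L+U): T[2,1] = -(-3.9)/(4.6) = +0.8478; T[2,2] = 0.
  T[0,:] = [+0.0000, +0.5385, -0.8846]
  T[1,:] = [+1.1905, +0.0000, +0.1905]
  T[2,:] = [-0.5652, +0.8478, +0.0000]
eigenvalue magnitudes: 1.4066, 0.8222, 0.8222.
spectral radius ρ = 1.4066; 1.4066 > 1 ⇒ diverges.

no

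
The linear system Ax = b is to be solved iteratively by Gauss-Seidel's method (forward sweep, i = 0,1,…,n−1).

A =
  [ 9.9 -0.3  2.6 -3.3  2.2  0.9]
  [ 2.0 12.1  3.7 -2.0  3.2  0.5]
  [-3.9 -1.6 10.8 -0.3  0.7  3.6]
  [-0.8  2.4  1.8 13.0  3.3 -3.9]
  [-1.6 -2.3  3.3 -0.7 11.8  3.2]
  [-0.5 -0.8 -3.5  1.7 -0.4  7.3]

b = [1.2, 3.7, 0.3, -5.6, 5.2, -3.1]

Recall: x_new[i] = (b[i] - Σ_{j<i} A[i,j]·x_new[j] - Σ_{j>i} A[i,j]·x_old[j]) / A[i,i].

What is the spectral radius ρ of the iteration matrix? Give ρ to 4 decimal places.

Diagonal D = diag(9.9, 12.1, 10.8, 13, 11.8, 7.3); L, U strict lower/upper.
Gauss-Seidel: T = -(D+L)⁻¹U, row 0 first, T[0,4] = -(2.2)/(9.9) = -0.2222; later rows by forward substitution.
  T[0,:] = [+0.0000, +0.0303, -0.2626, +0.3333, -0.2222, -0.0909]
  T[1,:] = [+0.0000, -0.0050, -0.2624, +0.1102, -0.2277, -0.0263]
  T[2,:] = [+0.0000, +0.0102, -0.1337, +0.1645, -0.1788, -0.3701]
  T[3,:] = [+0.0000, +0.0014, +0.0508, -0.0226, -0.2007, +0.3505]
  T[4,:] = [+0.0000, +0.0004, -0.0463, +0.0193, -0.0364, -0.1644]
  T[5,:] = [+0.0000, +0.0061, -0.1252, +0.1201, -0.0812, -0.2772]
|roots of det(T-λI)|: 0.5478, 0.1143, 0.0734, 0.0387, 0.0068, 0.0000.
ρ = 0.5478; 0.5478 < 1, so it converges for any x₀.

0.5478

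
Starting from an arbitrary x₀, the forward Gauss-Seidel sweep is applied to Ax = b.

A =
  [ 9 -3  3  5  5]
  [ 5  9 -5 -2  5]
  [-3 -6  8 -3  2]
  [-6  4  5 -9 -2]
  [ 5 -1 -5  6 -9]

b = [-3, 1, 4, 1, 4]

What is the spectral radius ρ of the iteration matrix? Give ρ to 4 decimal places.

Let D = diag(9, 9, 8, -9, -9); L, U the strict triangles.
GS T = -(D+L)⁻¹U: row 0 first, T[0,2] = -(3)/(9) = -0.3333; later rows by forward substitution.
  T[0,:] = [+0.0000 +0.3333 -0.3333 -0.5556 -0.5556]
  T[1,:] = [+0.0000 -0.1852 +0.7407 +0.5309 -0.2469]
  T[2,:] = [+0.0000 -0.0139 +0.4306 +0.5648 -0.6435]
  T[3,:] = [+0.0000 -0.3122 +0.7906 +0.9201 -0.3191]
  T[4,:] = [+0.0000 +0.0053 +0.0204 -0.0680 -0.1364]
eigenvalue magnitudes: 1.2557, 0.2176, 0.2176, 0.1442, 0.0000.
ρ(T) = max|λ| = 1.2557; 1.2557 > 1 ⇒ diverges.

1.2557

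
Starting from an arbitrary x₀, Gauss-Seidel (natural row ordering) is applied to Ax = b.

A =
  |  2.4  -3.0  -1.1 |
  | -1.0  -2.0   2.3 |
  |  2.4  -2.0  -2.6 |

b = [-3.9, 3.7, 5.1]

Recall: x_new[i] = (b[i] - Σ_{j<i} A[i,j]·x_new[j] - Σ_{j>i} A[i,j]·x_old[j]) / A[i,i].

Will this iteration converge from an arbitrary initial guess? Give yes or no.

no

Let D = diag(2.4, -2, -2.6); L, U the strict triangles.
GS T = -(D+L)⁻¹U: row 0 first, T[0,1] = -(-3)/(2.4) = +1.2500; later rows by forward substitution.
  T[0,:] = [+0.0000, +1.2500, +0.4583]
  T[1,:] = [+0.0000, -0.6250, +0.9208]
  T[2,:] = [+0.0000, +1.6346, -0.2853]
eigenvalue magnitudes: 1.6937, 0.7834, 0.0000.
ρ = 1.6937; 1.6937 > 1 ⇒ diverges.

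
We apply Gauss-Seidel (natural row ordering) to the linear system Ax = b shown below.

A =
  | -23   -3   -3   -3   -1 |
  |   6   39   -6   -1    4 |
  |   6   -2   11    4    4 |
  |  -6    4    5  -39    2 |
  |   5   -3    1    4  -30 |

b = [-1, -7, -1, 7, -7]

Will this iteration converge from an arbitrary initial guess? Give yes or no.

Diagonal D = diag(-23, 39, 11, -39, -30); L, U strict lower/upper.
Gauss-Seidel: T = -(D+L)⁻¹U, row 0 first, T[0,1] = -(-3)/(-23) = -0.1304; later rows by forward substitution.
  T[0,:] = [+0.0000, -0.1304, -0.1304, -0.1304, -0.0435]
  T[1,:] = [+0.0000, +0.0201, +0.1739, +0.0457, -0.0959]
  T[2,:] = [+0.0000, +0.0748, +0.1028, -0.2842, -0.3574]
  T[3,:] = [+0.0000, +0.0317, +0.0511, -0.0117, +0.0023]
  T[4,:] = [+0.0000, -0.0170, -0.0289, -0.0373, -0.0093]
eigenvalue magnitudes: 0.1932, 0.0759, 0.0652, 0.0652, 0.0000.
ρ = 0.1932; 0.1932 < 1 ⇒ converges.

yes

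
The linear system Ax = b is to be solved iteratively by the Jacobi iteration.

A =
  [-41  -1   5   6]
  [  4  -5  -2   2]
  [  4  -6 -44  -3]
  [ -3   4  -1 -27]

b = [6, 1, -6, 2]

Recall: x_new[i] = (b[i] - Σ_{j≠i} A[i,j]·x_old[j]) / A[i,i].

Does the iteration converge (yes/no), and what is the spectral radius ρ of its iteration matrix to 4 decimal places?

yes, ρ = 0.3555

A = D + L + U where D = diag(-41, -5, -44, -27).
Jacobi: T = -D⁻¹(L+U), T[1,3] = -(2)/(-5) = +0.4000; T[1,1] = 0.
  T[0,:] = [+0.0000 -0.0244 +0.1220 +0.1463]
  T[1,:] = [+0.8000 +0.0000 -0.4000 +0.4000]
  T[2,:] = [+0.0909 -0.1364 +0.0000 -0.0682]
  T[3,:] = [-0.1111 +0.1481 -0.0370 +0.0000]
moduli |λ_i(T)| = 0.3555, 0.1906, 0.1906, 0.0045.
spectral radius ρ = 0.3555; 0.3555 < 1, so it converges for any x₀.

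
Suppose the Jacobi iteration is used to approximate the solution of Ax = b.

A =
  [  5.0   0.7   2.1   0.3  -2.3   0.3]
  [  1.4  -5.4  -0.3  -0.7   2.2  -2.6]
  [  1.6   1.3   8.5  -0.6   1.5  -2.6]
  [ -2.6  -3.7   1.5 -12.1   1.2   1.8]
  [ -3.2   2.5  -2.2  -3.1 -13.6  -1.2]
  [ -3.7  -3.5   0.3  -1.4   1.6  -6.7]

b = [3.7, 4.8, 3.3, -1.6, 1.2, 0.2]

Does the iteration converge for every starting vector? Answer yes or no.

Diagonal D = diag(5, -5.4, 8.5, -12.1, -13.6, -6.7); L, U strict lower/upper.
T_J = -D⁻¹(L+U): T[5,1] = -(-3.5)/(-6.7) = -0.5224; T[5,5] = 0.
  T[0,:] = [+0.0000, -0.1400, -0.4200, -0.0600, +0.4600, -0.0600]
  T[1,:] = [+0.2593, +0.0000, -0.0556, -0.1296, +0.4074, -0.4815]
  T[2,:] = [-0.1882, -0.1529, +0.0000, +0.0706, -0.1765, +0.3059]
  T[3,:] = [-0.2149, -0.3058, +0.1240, +0.0000, +0.0992, +0.1488]
  T[4,:] = [-0.2353, +0.1838, -0.1618, -0.2279, +0.0000, -0.0882]
  T[5,:] = [-0.5522, -0.5224, +0.0448, -0.2090, +0.2388, +0.0000]
|λ(T)| sorted: 0.8310, 0.5832, 0.4479, 0.4479, 0.0464, 0.0464.
ρ(T) = max|λ| = 0.8310; 0.8310 < 1: convergent.

yes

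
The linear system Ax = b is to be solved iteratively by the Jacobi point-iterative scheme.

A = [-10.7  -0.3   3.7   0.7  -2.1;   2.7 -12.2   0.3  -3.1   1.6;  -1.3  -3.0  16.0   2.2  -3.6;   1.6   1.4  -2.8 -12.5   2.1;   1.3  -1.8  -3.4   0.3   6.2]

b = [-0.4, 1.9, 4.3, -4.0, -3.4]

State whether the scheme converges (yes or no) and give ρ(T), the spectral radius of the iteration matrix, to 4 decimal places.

Diagonal D = diag(-10.7, -12.2, 16, -12.5, 6.2); L, U strict lower/upper.
T_J = -D⁻¹(L+U): T[2,4] = -(-3.6)/(16) = +0.2250; T[2,2] = 0.
  T[0,:] = [+0.0000, -0.0280, +0.3458, +0.0654, -0.1963]
  T[1,:] = [+0.2213, +0.0000, +0.0246, -0.2541, +0.1311]
  T[2,:] = [+0.0813, +0.1875, +0.0000, -0.1375, +0.2250]
  T[3,:] = [+0.1280, +0.1120, -0.2240, +0.0000, +0.1680]
  T[4,:] = [-0.2097, +0.2903, +0.5484, -0.0484, +0.0000]
moduli |λ_i(T)| = 0.5339, 0.4126, 0.1368, 0.0738, 0.0738.
ρ = 0.5339; 0.5339 < 1 ⇒ converges.

yes, ρ = 0.5339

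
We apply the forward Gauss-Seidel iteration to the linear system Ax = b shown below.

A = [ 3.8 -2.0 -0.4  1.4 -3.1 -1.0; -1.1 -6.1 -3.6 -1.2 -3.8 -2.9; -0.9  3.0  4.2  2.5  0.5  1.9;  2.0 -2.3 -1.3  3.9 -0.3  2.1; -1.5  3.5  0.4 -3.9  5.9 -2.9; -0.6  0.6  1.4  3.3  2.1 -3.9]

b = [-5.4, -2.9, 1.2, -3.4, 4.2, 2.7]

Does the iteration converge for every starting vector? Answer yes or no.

no

Split A = D + L + U, D = diag(3.8, -6.1, 4.2, 3.9, 5.9, -3.9).
Gauss-Seidel: T = -(D+L)⁻¹U, row 0 first, T[0,5] = -(-1)/(3.8) = +0.2632; later rows by forward substitution.
  T[0,:] = [+0.0000 +0.5263 +0.1053 -0.3684 +0.8158 +0.2632]
  T[1,:] = [+0.0000 -0.0949 -0.6091 -0.1303 -0.7701 -0.5229]
  T[2,:] = [+0.0000 +0.1806 +0.4577 -0.5811 +0.6058 -0.0225]
  T[3,:] = [+0.0000 -0.2657 -0.2607 -0.0816 -0.5936 -0.9893]
  T[4,:] = [+0.0000 +0.0022 +0.1848 -0.0309 +0.2307 +0.2162]
  T[5,:] = [+0.0000 -0.2544 -0.0667 -0.2577 -0.4046 -0.8497]
moduli |λ_i(T)| = 1.2274, 0.7284, 0.1360, 0.1360, 0.0651, 0.0000.
ρ = 1.2274; 1.2274 > 1 ⇒ diverges.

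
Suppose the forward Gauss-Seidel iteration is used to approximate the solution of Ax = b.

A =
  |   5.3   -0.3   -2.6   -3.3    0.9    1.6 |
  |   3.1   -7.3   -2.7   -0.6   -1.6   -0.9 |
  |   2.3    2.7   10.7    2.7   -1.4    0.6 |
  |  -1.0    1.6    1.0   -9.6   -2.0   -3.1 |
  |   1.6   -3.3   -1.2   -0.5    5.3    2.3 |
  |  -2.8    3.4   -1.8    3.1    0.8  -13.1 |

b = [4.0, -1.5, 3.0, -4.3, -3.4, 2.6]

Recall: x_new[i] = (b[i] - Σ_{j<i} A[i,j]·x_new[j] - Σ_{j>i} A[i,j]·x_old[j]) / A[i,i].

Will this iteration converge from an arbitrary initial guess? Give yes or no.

yes

Split A = D + L + U, D = diag(5.3, -7.3, 10.7, -9.6, 5.3, -13.1).
GS T = -(D+L)⁻¹U: row 0 first, T[0,3] = -(-3.3)/(5.3) = +0.6226; later rows by forward substitution.
  T[0,:] = [+0.0000  +0.0566  +0.4906  +0.6226  -0.1698  -0.3019]
  T[1,:] = [+0.0000  +0.0240  -0.1615  +0.1822  -0.2913  -0.2515]
  T[2,:] = [+0.0000  -0.0182  -0.0647  -0.4322  +0.2408  +0.0723]
  T[3,:] = [+0.0000  -0.0038  -0.0848  -0.0795  -0.2141  -0.3259]
  T[4,:] = [+0.0000  -0.0066  -0.2713  -0.1799  -0.0958  -0.5138]
  T[5,:] = [+0.0000  -0.0047  -0.1745  -0.0562  -0.1289  -0.1192]
|eigenvalues of T|: 0.5508, 0.2479, 0.2479, 0.1629, 0.0185, 0.0000.
ρ = 0.5508; 0.5508 < 1 ⇒ converges.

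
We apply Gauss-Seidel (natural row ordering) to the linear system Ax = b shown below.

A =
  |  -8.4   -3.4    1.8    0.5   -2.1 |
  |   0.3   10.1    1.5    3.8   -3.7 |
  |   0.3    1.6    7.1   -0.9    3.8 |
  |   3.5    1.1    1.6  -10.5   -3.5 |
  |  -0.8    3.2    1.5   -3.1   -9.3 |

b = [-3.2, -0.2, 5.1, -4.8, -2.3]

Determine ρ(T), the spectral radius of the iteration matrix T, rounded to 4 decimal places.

Diagonal D = diag(-8.4, 10.1, 7.1, -10.5, -9.3); L, U strict lower/upper.
Gauss-Seidel: T = -(D+L)⁻¹U, row 0 first, T[0,1] = -(-3.4)/(-8.4) = -0.4048; later rows by forward substitution.
  T[0,:] = [+0.0000, -0.4048, +0.2143, +0.0595, -0.2500]
  T[1,:] = [+0.0000, +0.0120, -0.1549, -0.3780, +0.3738]
  T[2,:] = [+0.0000, +0.0144, +0.0258, +0.2094, -0.6089]
  T[3,:] = [+0.0000, -0.1315, +0.0591, +0.0122, -0.4703]
  T[4,:] = [+0.0000, +0.0851, -0.0873, -0.1055, +0.2087]
|λ(T)| sorted: 0.6217, 0.1984, 0.1984, 0.0089, 0.0000.
ρ(T) = max|λ| = 0.6217; 0.6217 < 1, so it converges for any x₀.

0.6217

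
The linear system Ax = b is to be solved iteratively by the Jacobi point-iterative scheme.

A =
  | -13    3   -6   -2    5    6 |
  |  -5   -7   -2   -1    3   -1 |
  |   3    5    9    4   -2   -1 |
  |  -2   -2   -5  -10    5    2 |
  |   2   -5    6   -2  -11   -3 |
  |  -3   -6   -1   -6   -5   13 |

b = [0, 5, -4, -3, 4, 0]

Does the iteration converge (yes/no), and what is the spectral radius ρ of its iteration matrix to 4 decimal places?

Split A = D + L + U, D = diag(-13, -7, 9, -10, -11, 13).
Jacobi T = -D⁻¹(L+U): T[1,2] = -(-2)/(-7) = -0.2857; T[1,1] = 0.
  T[0,:] = [+0.0000 +0.2308 -0.4615 -0.1538 +0.3846 +0.4615]
  T[1,:] = [-0.7143 +0.0000 -0.2857 -0.1429 +0.4286 -0.1429]
  T[2,:] = [-0.3333 -0.5556 +0.0000 -0.4444 +0.2222 +0.1111]
  T[3,:] = [-0.2000 -0.2000 -0.5000 +0.0000 +0.5000 +0.2000]
  T[4,:] = [+0.1818 -0.4545 +0.5455 -0.1818 +0.0000 -0.2727]
  T[5,:] = [+0.2308 +0.4615 +0.0769 +0.4615 +0.3846 +0.0000]
|roots of det(T-λI)|: 1.2191, 0.7526, 0.7526, 0.4232, 0.2347, 0.2347.
ρ(T) = max|λ| = 1.2191; 1.2191 > 1 ⇒ diverges.

no, ρ = 1.2191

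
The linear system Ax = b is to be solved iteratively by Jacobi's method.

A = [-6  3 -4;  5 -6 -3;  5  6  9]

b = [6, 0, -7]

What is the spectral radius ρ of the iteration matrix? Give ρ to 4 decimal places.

A = D + L + U where D = diag(-6, -6, 9).
Jacobi T = -D⁻¹(L+U): T[1,0] = -(5)/(-6) = +0.8333; T[1,1] = 0.
  T[0,:] = [+0.0000  +0.5000  -0.6667]
  T[1,:] = [+0.8333  +0.0000  -0.5000]
  T[2,:] = [-0.5556  -0.6667  +0.0000]
eigenvalue magnitudes: 1.2377, 0.6415, 0.6415.
ρ(T) = max|λ| = 1.2377; 1.2377 > 1: divergent.

1.2377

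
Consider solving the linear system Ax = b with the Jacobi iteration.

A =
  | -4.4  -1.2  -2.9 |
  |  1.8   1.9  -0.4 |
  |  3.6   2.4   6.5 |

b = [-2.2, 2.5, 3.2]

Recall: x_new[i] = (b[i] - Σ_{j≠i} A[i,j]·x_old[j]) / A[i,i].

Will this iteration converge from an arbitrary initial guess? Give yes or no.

Split A = D + L + U, D = diag(-4.4, 1.9, 6.5).
Jacobi: T = -D⁻¹(L+U), T[1,2] = -(-0.4)/(1.9) = +0.2105; T[1,1] = 0.
  T[0,:] = [+0.0000 -0.2727 -0.6591]
  T[1,:] = [-0.9474 +0.0000 +0.2105]
  T[2,:] = [-0.5538 -0.3692 +0.0000]
|roots of det(T-λI)|: 0.8786, 0.4756, 0.4756.
spectral radius ρ = 0.8786; 0.8786 < 1 ⇒ converges.

yes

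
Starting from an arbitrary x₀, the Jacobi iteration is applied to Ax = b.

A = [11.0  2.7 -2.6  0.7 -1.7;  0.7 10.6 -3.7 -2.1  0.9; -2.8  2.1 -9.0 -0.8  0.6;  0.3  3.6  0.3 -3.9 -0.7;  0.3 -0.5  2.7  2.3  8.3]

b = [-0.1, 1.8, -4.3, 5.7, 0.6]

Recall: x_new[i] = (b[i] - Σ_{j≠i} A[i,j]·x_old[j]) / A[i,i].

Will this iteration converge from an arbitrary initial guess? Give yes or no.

Write A = D+L+U with D = diag(11, 10.6, -9, -3.9, 8.3).
T_J = -D⁻¹(L+U): T[1,3] = -(-2.1)/(10.6) = +0.1981; T[1,1] = 0.
  T[0,:] = [+0.0000 -0.2455 +0.2364 -0.0636 +0.1545]
  T[1,:] = [-0.0660 +0.0000 +0.3491 +0.1981 -0.0849]
  T[2,:] = [-0.3111 +0.2333 +0.0000 -0.0889 +0.0667]
  T[3,:] = [+0.0769 +0.9231 +0.0769 +0.0000 -0.1795]
  T[4,:] = [-0.0361 +0.0602 -0.3253 -0.2771 +0.0000]
|roots of det(T-λI)|: 0.6003, 0.4939, 0.3138, 0.3138, 0.1310.
spectral radius ρ = 0.6003; 0.6003 < 1, so it converges for any x₀.

yes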